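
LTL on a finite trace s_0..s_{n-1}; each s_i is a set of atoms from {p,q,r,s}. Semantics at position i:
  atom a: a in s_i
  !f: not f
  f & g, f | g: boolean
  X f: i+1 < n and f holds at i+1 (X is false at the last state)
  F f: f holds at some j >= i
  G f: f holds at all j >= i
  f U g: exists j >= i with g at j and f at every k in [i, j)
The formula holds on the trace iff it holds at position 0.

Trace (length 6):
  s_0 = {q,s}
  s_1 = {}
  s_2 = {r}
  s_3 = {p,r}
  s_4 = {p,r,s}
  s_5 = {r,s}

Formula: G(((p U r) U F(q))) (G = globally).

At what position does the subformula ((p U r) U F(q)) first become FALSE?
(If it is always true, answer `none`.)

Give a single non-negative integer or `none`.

s_0={q,s}: ((p U r) U F(q))=True (p U r)=False p=False r=False F(q)=True q=True
s_1={}: ((p U r) U F(q))=False (p U r)=False p=False r=False F(q)=False q=False
s_2={r}: ((p U r) U F(q))=False (p U r)=True p=False r=True F(q)=False q=False
s_3={p,r}: ((p U r) U F(q))=False (p U r)=True p=True r=True F(q)=False q=False
s_4={p,r,s}: ((p U r) U F(q))=False (p U r)=True p=True r=True F(q)=False q=False
s_5={r,s}: ((p U r) U F(q))=False (p U r)=True p=False r=True F(q)=False q=False
G(((p U r) U F(q))) holds globally = False
First violation at position 1.

Answer: 1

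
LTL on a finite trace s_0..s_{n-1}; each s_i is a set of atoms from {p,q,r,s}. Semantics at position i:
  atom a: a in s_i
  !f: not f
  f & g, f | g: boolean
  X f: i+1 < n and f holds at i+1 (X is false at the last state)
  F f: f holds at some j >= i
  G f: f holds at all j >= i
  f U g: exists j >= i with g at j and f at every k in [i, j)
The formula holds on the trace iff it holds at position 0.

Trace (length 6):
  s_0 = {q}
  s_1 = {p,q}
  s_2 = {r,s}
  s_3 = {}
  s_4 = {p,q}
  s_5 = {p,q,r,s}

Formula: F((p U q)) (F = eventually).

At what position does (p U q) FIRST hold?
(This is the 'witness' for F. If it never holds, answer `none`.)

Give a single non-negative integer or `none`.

Answer: 0

Derivation:
s_0={q}: (p U q)=True p=False q=True
s_1={p,q}: (p U q)=True p=True q=True
s_2={r,s}: (p U q)=False p=False q=False
s_3={}: (p U q)=False p=False q=False
s_4={p,q}: (p U q)=True p=True q=True
s_5={p,q,r,s}: (p U q)=True p=True q=True
F((p U q)) holds; first witness at position 0.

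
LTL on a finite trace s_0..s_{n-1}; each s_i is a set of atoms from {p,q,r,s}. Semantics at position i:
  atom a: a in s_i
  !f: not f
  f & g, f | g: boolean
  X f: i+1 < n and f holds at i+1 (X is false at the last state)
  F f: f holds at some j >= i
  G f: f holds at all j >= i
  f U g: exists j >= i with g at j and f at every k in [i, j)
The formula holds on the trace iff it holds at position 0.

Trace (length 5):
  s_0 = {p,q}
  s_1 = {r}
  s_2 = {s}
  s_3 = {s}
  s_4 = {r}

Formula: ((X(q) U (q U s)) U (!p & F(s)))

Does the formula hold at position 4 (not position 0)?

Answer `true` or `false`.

s_0={p,q}: ((X(q) U (q U s)) U (!p & F(s)))=False (X(q) U (q U s))=False X(q)=False q=True (q U s)=False s=False (!p & F(s))=False !p=False p=True F(s)=True
s_1={r}: ((X(q) U (q U s)) U (!p & F(s)))=True (X(q) U (q U s))=False X(q)=False q=False (q U s)=False s=False (!p & F(s))=True !p=True p=False F(s)=True
s_2={s}: ((X(q) U (q U s)) U (!p & F(s)))=True (X(q) U (q U s))=True X(q)=False q=False (q U s)=True s=True (!p & F(s))=True !p=True p=False F(s)=True
s_3={s}: ((X(q) U (q U s)) U (!p & F(s)))=True (X(q) U (q U s))=True X(q)=False q=False (q U s)=True s=True (!p & F(s))=True !p=True p=False F(s)=True
s_4={r}: ((X(q) U (q U s)) U (!p & F(s)))=False (X(q) U (q U s))=False X(q)=False q=False (q U s)=False s=False (!p & F(s))=False !p=True p=False F(s)=False
Evaluating at position 4: result = False

Answer: false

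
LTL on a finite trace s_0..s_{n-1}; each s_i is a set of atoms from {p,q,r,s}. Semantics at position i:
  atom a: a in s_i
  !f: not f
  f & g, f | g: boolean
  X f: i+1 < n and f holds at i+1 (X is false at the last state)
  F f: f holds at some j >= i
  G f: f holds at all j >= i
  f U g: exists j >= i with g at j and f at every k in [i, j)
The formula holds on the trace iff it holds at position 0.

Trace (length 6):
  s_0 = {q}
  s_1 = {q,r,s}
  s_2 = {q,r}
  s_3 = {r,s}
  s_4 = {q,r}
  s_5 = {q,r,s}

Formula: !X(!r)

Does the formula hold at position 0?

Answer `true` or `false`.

Answer: true

Derivation:
s_0={q}: !X(!r)=True X(!r)=False !r=True r=False
s_1={q,r,s}: !X(!r)=True X(!r)=False !r=False r=True
s_2={q,r}: !X(!r)=True X(!r)=False !r=False r=True
s_3={r,s}: !X(!r)=True X(!r)=False !r=False r=True
s_4={q,r}: !X(!r)=True X(!r)=False !r=False r=True
s_5={q,r,s}: !X(!r)=True X(!r)=False !r=False r=True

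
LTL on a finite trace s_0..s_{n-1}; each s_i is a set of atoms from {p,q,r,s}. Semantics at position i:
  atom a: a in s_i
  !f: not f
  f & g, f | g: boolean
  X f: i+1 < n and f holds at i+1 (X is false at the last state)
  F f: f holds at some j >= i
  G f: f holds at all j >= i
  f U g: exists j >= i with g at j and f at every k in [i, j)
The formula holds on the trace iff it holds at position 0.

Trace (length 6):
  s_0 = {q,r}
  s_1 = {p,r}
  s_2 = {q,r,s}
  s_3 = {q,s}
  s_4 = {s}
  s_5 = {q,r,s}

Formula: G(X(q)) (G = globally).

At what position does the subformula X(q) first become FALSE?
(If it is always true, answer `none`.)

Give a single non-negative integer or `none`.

s_0={q,r}: X(q)=False q=True
s_1={p,r}: X(q)=True q=False
s_2={q,r,s}: X(q)=True q=True
s_3={q,s}: X(q)=False q=True
s_4={s}: X(q)=True q=False
s_5={q,r,s}: X(q)=False q=True
G(X(q)) holds globally = False
First violation at position 0.

Answer: 0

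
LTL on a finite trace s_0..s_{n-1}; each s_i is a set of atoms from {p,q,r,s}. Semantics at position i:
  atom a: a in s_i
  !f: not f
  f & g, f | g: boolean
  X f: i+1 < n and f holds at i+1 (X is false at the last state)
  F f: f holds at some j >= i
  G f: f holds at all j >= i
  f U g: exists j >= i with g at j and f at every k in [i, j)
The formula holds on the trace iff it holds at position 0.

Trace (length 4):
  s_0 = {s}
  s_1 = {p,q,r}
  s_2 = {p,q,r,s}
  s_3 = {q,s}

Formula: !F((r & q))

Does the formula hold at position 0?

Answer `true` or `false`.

Answer: false

Derivation:
s_0={s}: !F((r & q))=False F((r & q))=True (r & q)=False r=False q=False
s_1={p,q,r}: !F((r & q))=False F((r & q))=True (r & q)=True r=True q=True
s_2={p,q,r,s}: !F((r & q))=False F((r & q))=True (r & q)=True r=True q=True
s_3={q,s}: !F((r & q))=True F((r & q))=False (r & q)=False r=False q=True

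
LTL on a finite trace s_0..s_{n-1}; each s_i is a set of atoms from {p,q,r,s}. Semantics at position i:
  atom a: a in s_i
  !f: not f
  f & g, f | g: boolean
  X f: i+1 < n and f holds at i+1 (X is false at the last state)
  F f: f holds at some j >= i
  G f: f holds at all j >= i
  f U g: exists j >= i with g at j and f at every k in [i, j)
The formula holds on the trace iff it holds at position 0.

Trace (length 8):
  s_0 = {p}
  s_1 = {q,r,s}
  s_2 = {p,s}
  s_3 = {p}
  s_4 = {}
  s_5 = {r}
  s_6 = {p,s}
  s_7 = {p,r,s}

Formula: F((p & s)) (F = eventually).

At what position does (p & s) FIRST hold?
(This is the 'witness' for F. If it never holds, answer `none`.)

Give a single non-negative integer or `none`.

s_0={p}: (p & s)=False p=True s=False
s_1={q,r,s}: (p & s)=False p=False s=True
s_2={p,s}: (p & s)=True p=True s=True
s_3={p}: (p & s)=False p=True s=False
s_4={}: (p & s)=False p=False s=False
s_5={r}: (p & s)=False p=False s=False
s_6={p,s}: (p & s)=True p=True s=True
s_7={p,r,s}: (p & s)=True p=True s=True
F((p & s)) holds; first witness at position 2.

Answer: 2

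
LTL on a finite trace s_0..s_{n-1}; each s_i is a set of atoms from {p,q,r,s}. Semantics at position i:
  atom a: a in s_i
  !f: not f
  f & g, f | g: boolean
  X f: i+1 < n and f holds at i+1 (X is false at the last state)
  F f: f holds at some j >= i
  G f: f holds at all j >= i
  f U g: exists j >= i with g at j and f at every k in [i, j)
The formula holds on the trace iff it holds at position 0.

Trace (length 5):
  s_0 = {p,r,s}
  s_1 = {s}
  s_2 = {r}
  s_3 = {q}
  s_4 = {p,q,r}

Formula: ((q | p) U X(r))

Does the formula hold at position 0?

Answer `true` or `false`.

Answer: true

Derivation:
s_0={p,r,s}: ((q | p) U X(r))=True (q | p)=True q=False p=True X(r)=False r=True
s_1={s}: ((q | p) U X(r))=True (q | p)=False q=False p=False X(r)=True r=False
s_2={r}: ((q | p) U X(r))=False (q | p)=False q=False p=False X(r)=False r=True
s_3={q}: ((q | p) U X(r))=True (q | p)=True q=True p=False X(r)=True r=False
s_4={p,q,r}: ((q | p) U X(r))=False (q | p)=True q=True p=True X(r)=False r=True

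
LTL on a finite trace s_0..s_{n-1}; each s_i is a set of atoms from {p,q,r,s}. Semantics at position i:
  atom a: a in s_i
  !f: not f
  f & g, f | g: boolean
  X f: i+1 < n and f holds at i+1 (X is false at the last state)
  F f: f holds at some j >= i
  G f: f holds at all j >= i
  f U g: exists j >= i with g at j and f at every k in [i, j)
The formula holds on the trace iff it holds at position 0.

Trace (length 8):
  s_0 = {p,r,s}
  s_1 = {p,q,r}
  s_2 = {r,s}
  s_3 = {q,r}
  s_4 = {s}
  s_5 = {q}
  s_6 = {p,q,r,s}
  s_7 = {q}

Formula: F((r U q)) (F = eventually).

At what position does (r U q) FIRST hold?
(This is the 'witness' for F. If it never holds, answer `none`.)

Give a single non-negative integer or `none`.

s_0={p,r,s}: (r U q)=True r=True q=False
s_1={p,q,r}: (r U q)=True r=True q=True
s_2={r,s}: (r U q)=True r=True q=False
s_3={q,r}: (r U q)=True r=True q=True
s_4={s}: (r U q)=False r=False q=False
s_5={q}: (r U q)=True r=False q=True
s_6={p,q,r,s}: (r U q)=True r=True q=True
s_7={q}: (r U q)=True r=False q=True
F((r U q)) holds; first witness at position 0.

Answer: 0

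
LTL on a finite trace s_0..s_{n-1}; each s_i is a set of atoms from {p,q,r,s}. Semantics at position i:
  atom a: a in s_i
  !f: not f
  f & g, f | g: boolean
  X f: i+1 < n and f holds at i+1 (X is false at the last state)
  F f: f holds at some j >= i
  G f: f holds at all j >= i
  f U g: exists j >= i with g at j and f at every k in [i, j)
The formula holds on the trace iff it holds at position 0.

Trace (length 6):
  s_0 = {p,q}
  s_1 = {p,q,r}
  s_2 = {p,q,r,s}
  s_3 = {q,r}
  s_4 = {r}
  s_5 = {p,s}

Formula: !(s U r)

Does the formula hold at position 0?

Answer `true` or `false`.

Answer: true

Derivation:
s_0={p,q}: !(s U r)=True (s U r)=False s=False r=False
s_1={p,q,r}: !(s U r)=False (s U r)=True s=False r=True
s_2={p,q,r,s}: !(s U r)=False (s U r)=True s=True r=True
s_3={q,r}: !(s U r)=False (s U r)=True s=False r=True
s_4={r}: !(s U r)=False (s U r)=True s=False r=True
s_5={p,s}: !(s U r)=True (s U r)=False s=True r=False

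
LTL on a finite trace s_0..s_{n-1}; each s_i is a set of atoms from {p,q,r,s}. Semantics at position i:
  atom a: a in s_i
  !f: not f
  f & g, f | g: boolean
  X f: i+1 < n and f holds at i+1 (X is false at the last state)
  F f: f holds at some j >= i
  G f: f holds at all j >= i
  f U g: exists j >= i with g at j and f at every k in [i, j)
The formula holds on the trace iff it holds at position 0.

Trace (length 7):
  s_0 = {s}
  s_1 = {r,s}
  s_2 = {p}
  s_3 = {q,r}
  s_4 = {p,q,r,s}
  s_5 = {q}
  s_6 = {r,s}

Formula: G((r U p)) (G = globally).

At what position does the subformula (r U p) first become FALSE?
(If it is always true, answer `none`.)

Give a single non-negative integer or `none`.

Answer: 0

Derivation:
s_0={s}: (r U p)=False r=False p=False
s_1={r,s}: (r U p)=True r=True p=False
s_2={p}: (r U p)=True r=False p=True
s_3={q,r}: (r U p)=True r=True p=False
s_4={p,q,r,s}: (r U p)=True r=True p=True
s_5={q}: (r U p)=False r=False p=False
s_6={r,s}: (r U p)=False r=True p=False
G((r U p)) holds globally = False
First violation at position 0.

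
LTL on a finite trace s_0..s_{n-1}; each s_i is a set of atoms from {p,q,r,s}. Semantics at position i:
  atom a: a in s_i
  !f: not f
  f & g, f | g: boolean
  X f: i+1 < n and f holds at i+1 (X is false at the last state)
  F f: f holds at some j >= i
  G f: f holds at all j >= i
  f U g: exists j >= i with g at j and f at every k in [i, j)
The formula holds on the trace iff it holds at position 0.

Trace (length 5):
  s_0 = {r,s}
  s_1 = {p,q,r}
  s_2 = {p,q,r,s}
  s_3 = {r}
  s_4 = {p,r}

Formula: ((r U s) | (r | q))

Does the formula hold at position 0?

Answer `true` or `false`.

Answer: true

Derivation:
s_0={r,s}: ((r U s) | (r | q))=True (r U s)=True r=True s=True (r | q)=True q=False
s_1={p,q,r}: ((r U s) | (r | q))=True (r U s)=True r=True s=False (r | q)=True q=True
s_2={p,q,r,s}: ((r U s) | (r | q))=True (r U s)=True r=True s=True (r | q)=True q=True
s_3={r}: ((r U s) | (r | q))=True (r U s)=False r=True s=False (r | q)=True q=False
s_4={p,r}: ((r U s) | (r | q))=True (r U s)=False r=True s=False (r | q)=True q=False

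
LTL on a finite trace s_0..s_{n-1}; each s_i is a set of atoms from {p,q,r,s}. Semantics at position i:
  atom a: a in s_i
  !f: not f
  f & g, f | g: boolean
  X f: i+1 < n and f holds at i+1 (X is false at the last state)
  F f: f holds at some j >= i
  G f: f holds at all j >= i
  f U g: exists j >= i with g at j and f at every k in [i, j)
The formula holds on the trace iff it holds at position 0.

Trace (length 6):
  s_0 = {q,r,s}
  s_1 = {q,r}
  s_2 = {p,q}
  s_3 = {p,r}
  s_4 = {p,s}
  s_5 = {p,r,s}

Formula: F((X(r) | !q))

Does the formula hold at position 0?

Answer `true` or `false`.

Answer: true

Derivation:
s_0={q,r,s}: F((X(r) | !q))=True (X(r) | !q)=True X(r)=True r=True !q=False q=True
s_1={q,r}: F((X(r) | !q))=True (X(r) | !q)=False X(r)=False r=True !q=False q=True
s_2={p,q}: F((X(r) | !q))=True (X(r) | !q)=True X(r)=True r=False !q=False q=True
s_3={p,r}: F((X(r) | !q))=True (X(r) | !q)=True X(r)=False r=True !q=True q=False
s_4={p,s}: F((X(r) | !q))=True (X(r) | !q)=True X(r)=True r=False !q=True q=False
s_5={p,r,s}: F((X(r) | !q))=True (X(r) | !q)=True X(r)=False r=True !q=True q=False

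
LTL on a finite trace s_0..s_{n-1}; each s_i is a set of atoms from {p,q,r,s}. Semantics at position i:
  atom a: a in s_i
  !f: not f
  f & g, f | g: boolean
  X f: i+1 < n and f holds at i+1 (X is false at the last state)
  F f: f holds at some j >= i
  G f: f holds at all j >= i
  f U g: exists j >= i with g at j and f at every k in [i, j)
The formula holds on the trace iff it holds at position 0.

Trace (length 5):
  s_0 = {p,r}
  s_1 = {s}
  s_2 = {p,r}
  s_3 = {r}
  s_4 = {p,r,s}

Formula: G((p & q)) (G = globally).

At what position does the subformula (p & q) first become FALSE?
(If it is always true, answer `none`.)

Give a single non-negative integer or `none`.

Answer: 0

Derivation:
s_0={p,r}: (p & q)=False p=True q=False
s_1={s}: (p & q)=False p=False q=False
s_2={p,r}: (p & q)=False p=True q=False
s_3={r}: (p & q)=False p=False q=False
s_4={p,r,s}: (p & q)=False p=True q=False
G((p & q)) holds globally = False
First violation at position 0.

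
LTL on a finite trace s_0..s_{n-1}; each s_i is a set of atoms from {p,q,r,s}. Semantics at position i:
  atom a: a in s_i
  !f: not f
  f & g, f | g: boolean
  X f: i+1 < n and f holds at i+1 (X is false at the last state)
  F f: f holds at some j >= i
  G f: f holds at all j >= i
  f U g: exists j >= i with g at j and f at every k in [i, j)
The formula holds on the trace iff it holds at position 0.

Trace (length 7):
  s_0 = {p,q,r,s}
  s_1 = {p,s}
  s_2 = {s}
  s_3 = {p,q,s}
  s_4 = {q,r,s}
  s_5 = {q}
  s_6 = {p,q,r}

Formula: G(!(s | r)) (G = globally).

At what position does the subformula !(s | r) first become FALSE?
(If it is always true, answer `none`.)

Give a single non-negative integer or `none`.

s_0={p,q,r,s}: !(s | r)=False (s | r)=True s=True r=True
s_1={p,s}: !(s | r)=False (s | r)=True s=True r=False
s_2={s}: !(s | r)=False (s | r)=True s=True r=False
s_3={p,q,s}: !(s | r)=False (s | r)=True s=True r=False
s_4={q,r,s}: !(s | r)=False (s | r)=True s=True r=True
s_5={q}: !(s | r)=True (s | r)=False s=False r=False
s_6={p,q,r}: !(s | r)=False (s | r)=True s=False r=True
G(!(s | r)) holds globally = False
First violation at position 0.

Answer: 0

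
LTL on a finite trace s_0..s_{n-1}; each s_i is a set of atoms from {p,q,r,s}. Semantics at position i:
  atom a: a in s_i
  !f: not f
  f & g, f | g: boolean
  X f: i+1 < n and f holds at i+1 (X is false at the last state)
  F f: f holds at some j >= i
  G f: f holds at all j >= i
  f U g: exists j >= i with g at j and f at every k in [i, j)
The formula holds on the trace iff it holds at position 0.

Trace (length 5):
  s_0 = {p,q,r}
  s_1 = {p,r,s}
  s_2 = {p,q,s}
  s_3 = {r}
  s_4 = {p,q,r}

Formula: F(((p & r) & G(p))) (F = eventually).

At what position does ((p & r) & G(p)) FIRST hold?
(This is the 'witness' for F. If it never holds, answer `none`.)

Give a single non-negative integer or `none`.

Answer: 4

Derivation:
s_0={p,q,r}: ((p & r) & G(p))=False (p & r)=True p=True r=True G(p)=False
s_1={p,r,s}: ((p & r) & G(p))=False (p & r)=True p=True r=True G(p)=False
s_2={p,q,s}: ((p & r) & G(p))=False (p & r)=False p=True r=False G(p)=False
s_3={r}: ((p & r) & G(p))=False (p & r)=False p=False r=True G(p)=False
s_4={p,q,r}: ((p & r) & G(p))=True (p & r)=True p=True r=True G(p)=True
F(((p & r) & G(p))) holds; first witness at position 4.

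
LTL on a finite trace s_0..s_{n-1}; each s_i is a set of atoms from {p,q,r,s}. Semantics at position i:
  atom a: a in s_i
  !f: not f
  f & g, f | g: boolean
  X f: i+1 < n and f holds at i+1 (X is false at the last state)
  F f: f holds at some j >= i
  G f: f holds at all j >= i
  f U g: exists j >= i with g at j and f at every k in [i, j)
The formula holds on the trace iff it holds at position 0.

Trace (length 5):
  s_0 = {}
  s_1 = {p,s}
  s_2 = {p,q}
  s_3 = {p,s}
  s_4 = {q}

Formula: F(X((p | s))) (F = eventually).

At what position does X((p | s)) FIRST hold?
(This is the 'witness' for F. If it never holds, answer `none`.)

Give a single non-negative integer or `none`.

s_0={}: X((p | s))=True (p | s)=False p=False s=False
s_1={p,s}: X((p | s))=True (p | s)=True p=True s=True
s_2={p,q}: X((p | s))=True (p | s)=True p=True s=False
s_3={p,s}: X((p | s))=False (p | s)=True p=True s=True
s_4={q}: X((p | s))=False (p | s)=False p=False s=False
F(X((p | s))) holds; first witness at position 0.

Answer: 0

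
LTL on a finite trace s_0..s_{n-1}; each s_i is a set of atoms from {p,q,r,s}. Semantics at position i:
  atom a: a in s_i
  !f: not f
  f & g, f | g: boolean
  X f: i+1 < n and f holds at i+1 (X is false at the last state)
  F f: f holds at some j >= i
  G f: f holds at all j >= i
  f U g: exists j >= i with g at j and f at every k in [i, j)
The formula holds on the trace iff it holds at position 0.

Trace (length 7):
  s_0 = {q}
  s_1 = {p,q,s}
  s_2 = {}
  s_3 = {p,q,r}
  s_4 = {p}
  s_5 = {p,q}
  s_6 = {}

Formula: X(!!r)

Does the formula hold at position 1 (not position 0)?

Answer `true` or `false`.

Answer: false

Derivation:
s_0={q}: X(!!r)=False !!r=False !r=True r=False
s_1={p,q,s}: X(!!r)=False !!r=False !r=True r=False
s_2={}: X(!!r)=True !!r=False !r=True r=False
s_3={p,q,r}: X(!!r)=False !!r=True !r=False r=True
s_4={p}: X(!!r)=False !!r=False !r=True r=False
s_5={p,q}: X(!!r)=False !!r=False !r=True r=False
s_6={}: X(!!r)=False !!r=False !r=True r=False
Evaluating at position 1: result = False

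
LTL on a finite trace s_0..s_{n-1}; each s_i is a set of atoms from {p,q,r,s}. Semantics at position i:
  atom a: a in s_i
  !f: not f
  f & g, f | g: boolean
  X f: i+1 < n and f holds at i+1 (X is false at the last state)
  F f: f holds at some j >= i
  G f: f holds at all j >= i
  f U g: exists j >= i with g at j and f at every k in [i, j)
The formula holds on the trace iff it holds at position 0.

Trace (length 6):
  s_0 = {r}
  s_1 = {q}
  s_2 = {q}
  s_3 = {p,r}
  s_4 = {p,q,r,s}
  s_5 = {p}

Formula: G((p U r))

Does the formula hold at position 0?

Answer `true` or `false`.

s_0={r}: G((p U r))=False (p U r)=True p=False r=True
s_1={q}: G((p U r))=False (p U r)=False p=False r=False
s_2={q}: G((p U r))=False (p U r)=False p=False r=False
s_3={p,r}: G((p U r))=False (p U r)=True p=True r=True
s_4={p,q,r,s}: G((p U r))=False (p U r)=True p=True r=True
s_5={p}: G((p U r))=False (p U r)=False p=True r=False

Answer: false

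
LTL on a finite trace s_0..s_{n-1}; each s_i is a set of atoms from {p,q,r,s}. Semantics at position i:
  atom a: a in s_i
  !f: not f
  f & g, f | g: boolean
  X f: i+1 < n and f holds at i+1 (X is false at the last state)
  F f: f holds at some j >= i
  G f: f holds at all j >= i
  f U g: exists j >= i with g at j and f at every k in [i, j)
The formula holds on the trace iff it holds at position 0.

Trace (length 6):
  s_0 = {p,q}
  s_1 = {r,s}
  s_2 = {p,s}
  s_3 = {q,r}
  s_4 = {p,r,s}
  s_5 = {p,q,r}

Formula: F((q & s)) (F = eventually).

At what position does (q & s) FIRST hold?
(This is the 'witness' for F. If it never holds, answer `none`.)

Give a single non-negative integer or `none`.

Answer: none

Derivation:
s_0={p,q}: (q & s)=False q=True s=False
s_1={r,s}: (q & s)=False q=False s=True
s_2={p,s}: (q & s)=False q=False s=True
s_3={q,r}: (q & s)=False q=True s=False
s_4={p,r,s}: (q & s)=False q=False s=True
s_5={p,q,r}: (q & s)=False q=True s=False
F((q & s)) does not hold (no witness exists).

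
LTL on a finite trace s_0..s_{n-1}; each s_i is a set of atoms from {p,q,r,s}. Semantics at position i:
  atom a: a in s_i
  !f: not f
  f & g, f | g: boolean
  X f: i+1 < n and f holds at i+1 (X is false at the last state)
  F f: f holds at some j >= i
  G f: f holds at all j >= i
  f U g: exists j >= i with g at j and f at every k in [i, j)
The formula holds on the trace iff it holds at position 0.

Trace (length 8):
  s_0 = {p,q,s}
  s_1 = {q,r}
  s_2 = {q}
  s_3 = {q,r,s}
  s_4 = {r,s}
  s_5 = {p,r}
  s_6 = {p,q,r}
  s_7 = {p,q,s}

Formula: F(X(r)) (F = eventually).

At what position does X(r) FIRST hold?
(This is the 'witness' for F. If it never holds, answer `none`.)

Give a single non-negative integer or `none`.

s_0={p,q,s}: X(r)=True r=False
s_1={q,r}: X(r)=False r=True
s_2={q}: X(r)=True r=False
s_3={q,r,s}: X(r)=True r=True
s_4={r,s}: X(r)=True r=True
s_5={p,r}: X(r)=True r=True
s_6={p,q,r}: X(r)=False r=True
s_7={p,q,s}: X(r)=False r=False
F(X(r)) holds; first witness at position 0.

Answer: 0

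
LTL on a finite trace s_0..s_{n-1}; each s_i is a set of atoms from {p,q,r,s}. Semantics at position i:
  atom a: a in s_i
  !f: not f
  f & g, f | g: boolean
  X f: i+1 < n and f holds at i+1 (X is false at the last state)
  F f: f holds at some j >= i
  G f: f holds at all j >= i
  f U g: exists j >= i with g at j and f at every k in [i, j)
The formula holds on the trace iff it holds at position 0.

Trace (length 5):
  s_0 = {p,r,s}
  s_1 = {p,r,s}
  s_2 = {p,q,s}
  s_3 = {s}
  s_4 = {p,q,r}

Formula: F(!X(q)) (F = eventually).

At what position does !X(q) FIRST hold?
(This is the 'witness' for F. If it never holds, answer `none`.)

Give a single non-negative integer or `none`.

Answer: 0

Derivation:
s_0={p,r,s}: !X(q)=True X(q)=False q=False
s_1={p,r,s}: !X(q)=False X(q)=True q=False
s_2={p,q,s}: !X(q)=True X(q)=False q=True
s_3={s}: !X(q)=False X(q)=True q=False
s_4={p,q,r}: !X(q)=True X(q)=False q=True
F(!X(q)) holds; first witness at position 0.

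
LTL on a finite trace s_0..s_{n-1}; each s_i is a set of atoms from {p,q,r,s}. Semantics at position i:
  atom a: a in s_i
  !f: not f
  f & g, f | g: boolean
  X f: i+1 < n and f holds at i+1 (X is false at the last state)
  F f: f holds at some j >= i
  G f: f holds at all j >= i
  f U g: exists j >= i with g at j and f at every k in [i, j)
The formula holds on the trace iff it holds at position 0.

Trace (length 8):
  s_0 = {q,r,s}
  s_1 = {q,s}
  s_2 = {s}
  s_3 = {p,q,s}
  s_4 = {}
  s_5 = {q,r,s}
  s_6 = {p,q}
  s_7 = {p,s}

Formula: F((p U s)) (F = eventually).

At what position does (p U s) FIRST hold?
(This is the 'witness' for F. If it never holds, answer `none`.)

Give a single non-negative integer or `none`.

Answer: 0

Derivation:
s_0={q,r,s}: (p U s)=True p=False s=True
s_1={q,s}: (p U s)=True p=False s=True
s_2={s}: (p U s)=True p=False s=True
s_3={p,q,s}: (p U s)=True p=True s=True
s_4={}: (p U s)=False p=False s=False
s_5={q,r,s}: (p U s)=True p=False s=True
s_6={p,q}: (p U s)=True p=True s=False
s_7={p,s}: (p U s)=True p=True s=True
F((p U s)) holds; first witness at position 0.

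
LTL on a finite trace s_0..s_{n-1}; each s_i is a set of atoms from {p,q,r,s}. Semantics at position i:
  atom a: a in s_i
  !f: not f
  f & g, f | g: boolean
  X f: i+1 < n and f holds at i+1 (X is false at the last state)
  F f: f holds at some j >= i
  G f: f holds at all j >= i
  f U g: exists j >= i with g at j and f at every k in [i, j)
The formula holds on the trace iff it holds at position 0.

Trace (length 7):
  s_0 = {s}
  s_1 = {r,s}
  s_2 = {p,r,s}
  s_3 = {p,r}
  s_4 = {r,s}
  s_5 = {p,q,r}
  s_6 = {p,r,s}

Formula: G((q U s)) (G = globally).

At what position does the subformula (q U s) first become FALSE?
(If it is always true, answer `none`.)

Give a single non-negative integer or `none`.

s_0={s}: (q U s)=True q=False s=True
s_1={r,s}: (q U s)=True q=False s=True
s_2={p,r,s}: (q U s)=True q=False s=True
s_3={p,r}: (q U s)=False q=False s=False
s_4={r,s}: (q U s)=True q=False s=True
s_5={p,q,r}: (q U s)=True q=True s=False
s_6={p,r,s}: (q U s)=True q=False s=True
G((q U s)) holds globally = False
First violation at position 3.

Answer: 3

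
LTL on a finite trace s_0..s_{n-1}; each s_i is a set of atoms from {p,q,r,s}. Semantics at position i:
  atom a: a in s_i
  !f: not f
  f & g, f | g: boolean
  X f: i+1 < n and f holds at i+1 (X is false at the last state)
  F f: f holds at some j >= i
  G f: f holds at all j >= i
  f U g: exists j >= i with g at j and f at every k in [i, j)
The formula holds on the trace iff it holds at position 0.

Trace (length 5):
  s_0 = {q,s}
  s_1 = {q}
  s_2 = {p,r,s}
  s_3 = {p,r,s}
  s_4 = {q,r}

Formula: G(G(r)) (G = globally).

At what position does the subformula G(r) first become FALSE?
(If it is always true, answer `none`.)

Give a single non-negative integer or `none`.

s_0={q,s}: G(r)=False r=False
s_1={q}: G(r)=False r=False
s_2={p,r,s}: G(r)=True r=True
s_3={p,r,s}: G(r)=True r=True
s_4={q,r}: G(r)=True r=True
G(G(r)) holds globally = False
First violation at position 0.

Answer: 0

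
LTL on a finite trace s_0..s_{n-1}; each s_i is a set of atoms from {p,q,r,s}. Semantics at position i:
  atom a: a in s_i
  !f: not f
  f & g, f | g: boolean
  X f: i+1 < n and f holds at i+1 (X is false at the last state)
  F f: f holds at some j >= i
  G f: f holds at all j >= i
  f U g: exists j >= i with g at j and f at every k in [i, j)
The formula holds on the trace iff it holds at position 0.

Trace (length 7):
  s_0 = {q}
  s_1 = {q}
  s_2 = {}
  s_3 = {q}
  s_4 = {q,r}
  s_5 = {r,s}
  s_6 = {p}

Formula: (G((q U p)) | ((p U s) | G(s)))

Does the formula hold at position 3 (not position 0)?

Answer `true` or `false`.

s_0={q}: (G((q U p)) | ((p U s) | G(s)))=False G((q U p))=False (q U p)=False q=True p=False ((p U s) | G(s))=False (p U s)=False s=False G(s)=False
s_1={q}: (G((q U p)) | ((p U s) | G(s)))=False G((q U p))=False (q U p)=False q=True p=False ((p U s) | G(s))=False (p U s)=False s=False G(s)=False
s_2={}: (G((q U p)) | ((p U s) | G(s)))=False G((q U p))=False (q U p)=False q=False p=False ((p U s) | G(s))=False (p U s)=False s=False G(s)=False
s_3={q}: (G((q U p)) | ((p U s) | G(s)))=False G((q U p))=False (q U p)=False q=True p=False ((p U s) | G(s))=False (p U s)=False s=False G(s)=False
s_4={q,r}: (G((q U p)) | ((p U s) | G(s)))=False G((q U p))=False (q U p)=False q=True p=False ((p U s) | G(s))=False (p U s)=False s=False G(s)=False
s_5={r,s}: (G((q U p)) | ((p U s) | G(s)))=True G((q U p))=False (q U p)=False q=False p=False ((p U s) | G(s))=True (p U s)=True s=True G(s)=False
s_6={p}: (G((q U p)) | ((p U s) | G(s)))=True G((q U p))=True (q U p)=True q=False p=True ((p U s) | G(s))=False (p U s)=False s=False G(s)=False
Evaluating at position 3: result = False

Answer: false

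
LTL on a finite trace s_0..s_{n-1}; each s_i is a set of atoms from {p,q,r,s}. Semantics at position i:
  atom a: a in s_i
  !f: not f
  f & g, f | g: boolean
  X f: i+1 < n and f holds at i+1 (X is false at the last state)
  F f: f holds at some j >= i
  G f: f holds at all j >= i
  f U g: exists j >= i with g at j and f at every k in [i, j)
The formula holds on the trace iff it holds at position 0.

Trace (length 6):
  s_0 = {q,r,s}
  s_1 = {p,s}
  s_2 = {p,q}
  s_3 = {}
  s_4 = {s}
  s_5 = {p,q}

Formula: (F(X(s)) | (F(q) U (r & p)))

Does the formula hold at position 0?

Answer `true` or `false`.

Answer: true

Derivation:
s_0={q,r,s}: (F(X(s)) | (F(q) U (r & p)))=True F(X(s))=True X(s)=True s=True (F(q) U (r & p))=False F(q)=True q=True (r & p)=False r=True p=False
s_1={p,s}: (F(X(s)) | (F(q) U (r & p)))=True F(X(s))=True X(s)=False s=True (F(q) U (r & p))=False F(q)=True q=False (r & p)=False r=False p=True
s_2={p,q}: (F(X(s)) | (F(q) U (r & p)))=True F(X(s))=True X(s)=False s=False (F(q) U (r & p))=False F(q)=True q=True (r & p)=False r=False p=True
s_3={}: (F(X(s)) | (F(q) U (r & p)))=True F(X(s))=True X(s)=True s=False (F(q) U (r & p))=False F(q)=True q=False (r & p)=False r=False p=False
s_4={s}: (F(X(s)) | (F(q) U (r & p)))=False F(X(s))=False X(s)=False s=True (F(q) U (r & p))=False F(q)=True q=False (r & p)=False r=False p=False
s_5={p,q}: (F(X(s)) | (F(q) U (r & p)))=False F(X(s))=False X(s)=False s=False (F(q) U (r & p))=False F(q)=True q=True (r & p)=False r=False p=True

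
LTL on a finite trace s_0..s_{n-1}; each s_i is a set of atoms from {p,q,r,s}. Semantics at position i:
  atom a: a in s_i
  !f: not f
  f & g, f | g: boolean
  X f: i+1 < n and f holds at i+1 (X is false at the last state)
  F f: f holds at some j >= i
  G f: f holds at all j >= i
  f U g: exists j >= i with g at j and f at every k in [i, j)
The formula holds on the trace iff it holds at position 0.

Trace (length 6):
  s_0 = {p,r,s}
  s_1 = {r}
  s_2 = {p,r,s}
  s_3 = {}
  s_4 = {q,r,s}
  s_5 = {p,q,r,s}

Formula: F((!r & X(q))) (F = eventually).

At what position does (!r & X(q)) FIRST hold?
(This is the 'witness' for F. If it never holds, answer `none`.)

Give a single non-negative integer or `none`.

s_0={p,r,s}: (!r & X(q))=False !r=False r=True X(q)=False q=False
s_1={r}: (!r & X(q))=False !r=False r=True X(q)=False q=False
s_2={p,r,s}: (!r & X(q))=False !r=False r=True X(q)=False q=False
s_3={}: (!r & X(q))=True !r=True r=False X(q)=True q=False
s_4={q,r,s}: (!r & X(q))=False !r=False r=True X(q)=True q=True
s_5={p,q,r,s}: (!r & X(q))=False !r=False r=True X(q)=False q=True
F((!r & X(q))) holds; first witness at position 3.

Answer: 3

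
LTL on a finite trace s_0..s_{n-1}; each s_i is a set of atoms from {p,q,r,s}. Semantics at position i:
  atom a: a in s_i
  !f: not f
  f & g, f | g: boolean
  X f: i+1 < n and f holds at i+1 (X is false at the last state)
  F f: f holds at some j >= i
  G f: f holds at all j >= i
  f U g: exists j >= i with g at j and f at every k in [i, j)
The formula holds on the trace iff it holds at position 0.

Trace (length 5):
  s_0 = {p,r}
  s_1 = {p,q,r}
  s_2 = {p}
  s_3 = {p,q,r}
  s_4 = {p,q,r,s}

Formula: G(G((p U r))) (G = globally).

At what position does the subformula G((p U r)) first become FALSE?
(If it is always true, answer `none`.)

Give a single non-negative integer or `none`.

s_0={p,r}: G((p U r))=True (p U r)=True p=True r=True
s_1={p,q,r}: G((p U r))=True (p U r)=True p=True r=True
s_2={p}: G((p U r))=True (p U r)=True p=True r=False
s_3={p,q,r}: G((p U r))=True (p U r)=True p=True r=True
s_4={p,q,r,s}: G((p U r))=True (p U r)=True p=True r=True
G(G((p U r))) holds globally = True
No violation — formula holds at every position.

Answer: none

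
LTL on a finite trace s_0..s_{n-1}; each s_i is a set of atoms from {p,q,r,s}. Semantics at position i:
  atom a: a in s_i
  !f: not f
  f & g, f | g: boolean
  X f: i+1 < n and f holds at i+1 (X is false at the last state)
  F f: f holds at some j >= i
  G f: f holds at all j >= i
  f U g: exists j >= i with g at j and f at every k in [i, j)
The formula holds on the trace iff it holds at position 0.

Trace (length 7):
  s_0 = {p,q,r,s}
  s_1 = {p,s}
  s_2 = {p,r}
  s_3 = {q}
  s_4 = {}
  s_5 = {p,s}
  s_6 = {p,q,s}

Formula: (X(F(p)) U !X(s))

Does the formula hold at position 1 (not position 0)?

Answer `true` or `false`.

s_0={p,q,r,s}: (X(F(p)) U !X(s))=True X(F(p))=True F(p)=True p=True !X(s)=False X(s)=True s=True
s_1={p,s}: (X(F(p)) U !X(s))=True X(F(p))=True F(p)=True p=True !X(s)=True X(s)=False s=True
s_2={p,r}: (X(F(p)) U !X(s))=True X(F(p))=True F(p)=True p=True !X(s)=True X(s)=False s=False
s_3={q}: (X(F(p)) U !X(s))=True X(F(p))=True F(p)=True p=False !X(s)=True X(s)=False s=False
s_4={}: (X(F(p)) U !X(s))=True X(F(p))=True F(p)=True p=False !X(s)=False X(s)=True s=False
s_5={p,s}: (X(F(p)) U !X(s))=True X(F(p))=True F(p)=True p=True !X(s)=False X(s)=True s=True
s_6={p,q,s}: (X(F(p)) U !X(s))=True X(F(p))=False F(p)=True p=True !X(s)=True X(s)=False s=True
Evaluating at position 1: result = True

Answer: true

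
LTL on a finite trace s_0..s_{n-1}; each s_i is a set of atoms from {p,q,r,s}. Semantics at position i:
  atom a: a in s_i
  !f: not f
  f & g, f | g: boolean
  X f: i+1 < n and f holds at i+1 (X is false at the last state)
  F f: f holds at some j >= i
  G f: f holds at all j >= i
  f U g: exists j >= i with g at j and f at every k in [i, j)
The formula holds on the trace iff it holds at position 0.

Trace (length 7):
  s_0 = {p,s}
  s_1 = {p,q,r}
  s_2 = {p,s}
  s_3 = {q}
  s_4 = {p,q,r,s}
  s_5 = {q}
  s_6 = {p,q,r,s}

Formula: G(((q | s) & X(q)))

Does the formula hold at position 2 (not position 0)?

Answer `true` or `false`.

Answer: false

Derivation:
s_0={p,s}: G(((q | s) & X(q)))=False ((q | s) & X(q))=True (q | s)=True q=False s=True X(q)=True
s_1={p,q,r}: G(((q | s) & X(q)))=False ((q | s) & X(q))=False (q | s)=True q=True s=False X(q)=False
s_2={p,s}: G(((q | s) & X(q)))=False ((q | s) & X(q))=True (q | s)=True q=False s=True X(q)=True
s_3={q}: G(((q | s) & X(q)))=False ((q | s) & X(q))=True (q | s)=True q=True s=False X(q)=True
s_4={p,q,r,s}: G(((q | s) & X(q)))=False ((q | s) & X(q))=True (q | s)=True q=True s=True X(q)=True
s_5={q}: G(((q | s) & X(q)))=False ((q | s) & X(q))=True (q | s)=True q=True s=False X(q)=True
s_6={p,q,r,s}: G(((q | s) & X(q)))=False ((q | s) & X(q))=False (q | s)=True q=True s=True X(q)=False
Evaluating at position 2: result = False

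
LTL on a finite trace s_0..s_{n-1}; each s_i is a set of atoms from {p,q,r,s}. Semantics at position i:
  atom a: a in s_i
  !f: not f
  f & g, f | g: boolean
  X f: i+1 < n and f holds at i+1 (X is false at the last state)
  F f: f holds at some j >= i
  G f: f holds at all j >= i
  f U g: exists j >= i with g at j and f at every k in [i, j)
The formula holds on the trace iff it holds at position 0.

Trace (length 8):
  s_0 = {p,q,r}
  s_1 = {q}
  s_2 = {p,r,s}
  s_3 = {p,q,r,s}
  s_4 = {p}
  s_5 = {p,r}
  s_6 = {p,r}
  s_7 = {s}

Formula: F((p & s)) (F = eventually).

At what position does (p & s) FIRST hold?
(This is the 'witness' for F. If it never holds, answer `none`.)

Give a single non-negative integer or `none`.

Answer: 2

Derivation:
s_0={p,q,r}: (p & s)=False p=True s=False
s_1={q}: (p & s)=False p=False s=False
s_2={p,r,s}: (p & s)=True p=True s=True
s_3={p,q,r,s}: (p & s)=True p=True s=True
s_4={p}: (p & s)=False p=True s=False
s_5={p,r}: (p & s)=False p=True s=False
s_6={p,r}: (p & s)=False p=True s=False
s_7={s}: (p & s)=False p=False s=True
F((p & s)) holds; first witness at position 2.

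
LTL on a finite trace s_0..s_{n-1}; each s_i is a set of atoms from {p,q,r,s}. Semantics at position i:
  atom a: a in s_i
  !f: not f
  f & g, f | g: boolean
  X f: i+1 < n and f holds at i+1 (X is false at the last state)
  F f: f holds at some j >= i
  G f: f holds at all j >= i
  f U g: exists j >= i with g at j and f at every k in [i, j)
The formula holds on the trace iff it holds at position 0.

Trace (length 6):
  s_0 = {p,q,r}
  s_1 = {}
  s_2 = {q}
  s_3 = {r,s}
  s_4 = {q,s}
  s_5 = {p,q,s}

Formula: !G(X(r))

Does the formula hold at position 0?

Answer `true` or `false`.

Answer: true

Derivation:
s_0={p,q,r}: !G(X(r))=True G(X(r))=False X(r)=False r=True
s_1={}: !G(X(r))=True G(X(r))=False X(r)=False r=False
s_2={q}: !G(X(r))=True G(X(r))=False X(r)=True r=False
s_3={r,s}: !G(X(r))=True G(X(r))=False X(r)=False r=True
s_4={q,s}: !G(X(r))=True G(X(r))=False X(r)=False r=False
s_5={p,q,s}: !G(X(r))=True G(X(r))=False X(r)=False r=False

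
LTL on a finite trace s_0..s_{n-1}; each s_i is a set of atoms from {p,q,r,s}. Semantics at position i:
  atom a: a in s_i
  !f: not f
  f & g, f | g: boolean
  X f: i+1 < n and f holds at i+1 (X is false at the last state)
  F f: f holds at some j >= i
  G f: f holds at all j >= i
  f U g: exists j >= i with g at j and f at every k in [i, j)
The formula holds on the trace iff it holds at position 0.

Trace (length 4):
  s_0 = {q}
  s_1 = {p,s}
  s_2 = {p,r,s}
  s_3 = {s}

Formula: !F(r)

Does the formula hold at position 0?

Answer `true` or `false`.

s_0={q}: !F(r)=False F(r)=True r=False
s_1={p,s}: !F(r)=False F(r)=True r=False
s_2={p,r,s}: !F(r)=False F(r)=True r=True
s_3={s}: !F(r)=True F(r)=False r=False

Answer: false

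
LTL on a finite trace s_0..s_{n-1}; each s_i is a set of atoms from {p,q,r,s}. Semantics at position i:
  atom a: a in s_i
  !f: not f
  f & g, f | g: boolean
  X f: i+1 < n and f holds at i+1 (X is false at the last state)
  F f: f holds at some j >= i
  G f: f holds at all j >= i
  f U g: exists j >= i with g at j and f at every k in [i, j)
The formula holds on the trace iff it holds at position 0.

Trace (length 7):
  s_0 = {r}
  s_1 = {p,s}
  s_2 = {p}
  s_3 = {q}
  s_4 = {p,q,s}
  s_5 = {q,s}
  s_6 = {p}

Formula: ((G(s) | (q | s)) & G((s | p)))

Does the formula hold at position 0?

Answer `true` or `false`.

Answer: false

Derivation:
s_0={r}: ((G(s) | (q | s)) & G((s | p)))=False (G(s) | (q | s))=False G(s)=False s=False (q | s)=False q=False G((s | p))=False (s | p)=False p=False
s_1={p,s}: ((G(s) | (q | s)) & G((s | p)))=False (G(s) | (q | s))=True G(s)=False s=True (q | s)=True q=False G((s | p))=False (s | p)=True p=True
s_2={p}: ((G(s) | (q | s)) & G((s | p)))=False (G(s) | (q | s))=False G(s)=False s=False (q | s)=False q=False G((s | p))=False (s | p)=True p=True
s_3={q}: ((G(s) | (q | s)) & G((s | p)))=False (G(s) | (q | s))=True G(s)=False s=False (q | s)=True q=True G((s | p))=False (s | p)=False p=False
s_4={p,q,s}: ((G(s) | (q | s)) & G((s | p)))=True (G(s) | (q | s))=True G(s)=False s=True (q | s)=True q=True G((s | p))=True (s | p)=True p=True
s_5={q,s}: ((G(s) | (q | s)) & G((s | p)))=True (G(s) | (q | s))=True G(s)=False s=True (q | s)=True q=True G((s | p))=True (s | p)=True p=False
s_6={p}: ((G(s) | (q | s)) & G((s | p)))=False (G(s) | (q | s))=False G(s)=False s=False (q | s)=False q=False G((s | p))=True (s | p)=True p=True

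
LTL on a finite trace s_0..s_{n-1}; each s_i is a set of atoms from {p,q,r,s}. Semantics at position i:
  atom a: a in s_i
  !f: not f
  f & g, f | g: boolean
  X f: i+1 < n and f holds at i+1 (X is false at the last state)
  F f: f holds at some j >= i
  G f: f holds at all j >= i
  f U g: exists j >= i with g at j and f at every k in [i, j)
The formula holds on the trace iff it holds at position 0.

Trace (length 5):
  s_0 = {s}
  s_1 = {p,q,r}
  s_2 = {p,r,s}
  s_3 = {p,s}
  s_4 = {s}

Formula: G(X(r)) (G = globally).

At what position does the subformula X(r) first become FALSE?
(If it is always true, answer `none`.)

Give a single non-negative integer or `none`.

s_0={s}: X(r)=True r=False
s_1={p,q,r}: X(r)=True r=True
s_2={p,r,s}: X(r)=False r=True
s_3={p,s}: X(r)=False r=False
s_4={s}: X(r)=False r=False
G(X(r)) holds globally = False
First violation at position 2.

Answer: 2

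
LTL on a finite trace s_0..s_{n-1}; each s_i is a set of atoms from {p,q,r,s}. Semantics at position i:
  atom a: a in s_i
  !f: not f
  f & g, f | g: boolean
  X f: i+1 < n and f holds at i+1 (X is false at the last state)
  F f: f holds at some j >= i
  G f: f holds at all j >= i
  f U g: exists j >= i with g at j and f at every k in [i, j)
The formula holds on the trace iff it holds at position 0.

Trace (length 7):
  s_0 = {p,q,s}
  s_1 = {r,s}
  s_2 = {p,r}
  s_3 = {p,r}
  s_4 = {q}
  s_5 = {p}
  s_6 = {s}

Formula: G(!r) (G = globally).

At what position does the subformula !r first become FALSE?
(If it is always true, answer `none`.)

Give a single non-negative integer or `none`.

Answer: 1

Derivation:
s_0={p,q,s}: !r=True r=False
s_1={r,s}: !r=False r=True
s_2={p,r}: !r=False r=True
s_3={p,r}: !r=False r=True
s_4={q}: !r=True r=False
s_5={p}: !r=True r=False
s_6={s}: !r=True r=False
G(!r) holds globally = False
First violation at position 1.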